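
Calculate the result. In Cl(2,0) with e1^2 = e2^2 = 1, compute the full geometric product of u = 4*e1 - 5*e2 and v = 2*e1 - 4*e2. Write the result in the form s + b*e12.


Expand: (4*e1 - 5*e2)(2*e1 - 4*e2)
= 4*2*e1e1 + 4*(-4)*e1e2 + (-5)*2*e2e1 + (-5)*(-4)*e2e2
Using e1^2 = e2^2 = 1, e2e1 = -e1e2:
Scalar part s = 4*2 + (-5)*(-4) = 8 + 20 = 28
Bivector part b = 4*(-4) - (-5)*2 = -16 - (-10) = -6
uv = 28 - 6*e12


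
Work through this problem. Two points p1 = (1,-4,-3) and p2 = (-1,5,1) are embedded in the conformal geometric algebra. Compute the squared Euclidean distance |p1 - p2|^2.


p1 - p2 = (2, -9, -4)
|p1 - p2|^2 = 2^2 + (-9)^2 + (-4)^2
= 4 + 81 + 16
= 101


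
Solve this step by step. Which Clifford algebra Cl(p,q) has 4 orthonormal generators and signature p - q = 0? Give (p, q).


We need p + q = 4 and p - q = 0.
Adding: 2p = 4 + 0 = 4, so p = 2.
Then q = 4 - 2 = 2.
(p, q) = (2, 2)


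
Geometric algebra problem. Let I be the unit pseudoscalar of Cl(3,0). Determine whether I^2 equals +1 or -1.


The pseudoscalar I = e1...e_n (product of all n generators) of Cl(p,q) satisfies I^2 = (-1)^(q + n(n-1)/2).
p = 3, q = 0, n = p + q = 3
n(n-1)/2 = 3 * 2 / 2 = 3
Exponent = q + n(n-1)/2 = 0 + 3 = 3
I^2 = (-1)^3 = -1


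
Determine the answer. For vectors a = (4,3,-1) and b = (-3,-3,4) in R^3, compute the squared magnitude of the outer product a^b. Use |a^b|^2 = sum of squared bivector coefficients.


a wedge b = (a1*b2 - a2*b1)*e12 + (a1*b3 - a3*b1)*e13 + (a2*b3 - a3*b2)*e23
e12 coeff: 4*(-3) - 3*(-3) = -12 - (-9) = -3
e13 coeff: 4*4 - (-1)*(-3) = 16 - 3 = 13
e23 coeff: 3*4 - (-1)*(-3) = 12 - 3 = 9
|a wedge b|^2 = (-3)^2 + 13^2 + 9^2
= 9 + 169 + 81
= 259


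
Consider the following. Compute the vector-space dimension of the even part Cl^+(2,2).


Even subalgebra dimension = 2^(n-1)
n = 2 + 2 = 4
2^(4 - 1) = 2^3 = 8
Verification: sum of C(4,k) for even k = 1 + 6 + 1 = 8
Result = 8


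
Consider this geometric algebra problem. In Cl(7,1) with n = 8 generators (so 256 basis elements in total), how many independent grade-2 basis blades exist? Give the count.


Number of grade-k basis blades in Cl(p,q) with n = p + q is C(n, k).
n = 7 + 1 = 8
C(8, 2) = 8! / (2! * 6!)
= 40320 / (2 * 720)
= 28


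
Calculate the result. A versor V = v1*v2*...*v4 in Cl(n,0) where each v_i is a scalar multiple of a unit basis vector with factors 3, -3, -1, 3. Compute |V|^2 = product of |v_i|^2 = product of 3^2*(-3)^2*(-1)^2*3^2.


Each vector v_i has |v_i|^2 = s_i^2
Squared scales: 3^2 = 9, (-3)^2 = 9, (-1)^2 = 1, 3^2 = 9
|V|^2 = 9 * 9 * 1 * 9
= 729


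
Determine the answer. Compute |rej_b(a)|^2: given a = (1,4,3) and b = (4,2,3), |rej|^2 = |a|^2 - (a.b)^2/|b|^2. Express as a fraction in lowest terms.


|a|^2 = 1^2 + 4^2 + 3^2 = 26
|b|^2 = 4^2 + 2^2 + 3^2 = 29
a . b = 1*4 + 4*2 + 3*3 = 21
(a.b)^2 = 21^2 = 441
|rej|^2 = 26 - 441/29
= (754 - 441)/29
= 313/29
In lowest terms: 313/29


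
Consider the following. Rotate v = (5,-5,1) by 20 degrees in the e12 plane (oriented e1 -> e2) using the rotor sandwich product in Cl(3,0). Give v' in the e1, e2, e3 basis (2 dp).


Rotor R = cos(10deg) - sin(10deg)*e12
Rotation angle theta = 2 * 10 = 20 degrees in the e12 plane (e1 -> e2).
The component perpendicular to the plane (e3) is invariant: v'_3 = v3 = 1.00
cos(20deg) = 0.9397, sin(20deg) = 0.3420
v'_1 = v1*cos(theta) - v2*sin(theta) = 5*0.9397 - (-5)*0.3420 = 6.41
v'_2 = v1*sin(theta) + v2*cos(theta) = 5*0.3420 + (-5)*0.9397 = -2.99
v' = 6.41*e1 - 2.99*e2 + 1.00*e3


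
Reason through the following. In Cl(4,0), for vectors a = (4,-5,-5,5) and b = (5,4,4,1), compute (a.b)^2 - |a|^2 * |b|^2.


a . b = 4*5 + (-5)*4 + (-5)*4 + 5*1
= 20 + (-20) + (-20) + 5 = -15
|a|^2 = 4^2 + (-5)^2 + (-5)^2 + 5^2 = 91
|b|^2 = 5^2 + 4^2 + 4^2 + 1^2 = 58
(a.b)^2 = (-15)^2 = 225
|a|^2 * |b|^2 = 91 * 58 = 5278
Result = 225 - 5278 = -5053


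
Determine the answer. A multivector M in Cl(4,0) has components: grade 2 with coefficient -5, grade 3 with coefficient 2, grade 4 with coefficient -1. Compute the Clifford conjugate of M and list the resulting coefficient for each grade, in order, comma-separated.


Clifford conjugate sign for grade k: (-1)^(k(k+1)/2)
Grade 2: (-1)^(2*3/2) = (-1)^3 = -1, coeff -5 -> 5
Grade 3: (-1)^(3*4/2) = (-1)^6 = 1, coeff 2 -> 2
Grade 4: (-1)^(4*5/2) = (-1)^10 = 1, coeff -1 -> -1
Conjugated coefficients: 5, 2, -1


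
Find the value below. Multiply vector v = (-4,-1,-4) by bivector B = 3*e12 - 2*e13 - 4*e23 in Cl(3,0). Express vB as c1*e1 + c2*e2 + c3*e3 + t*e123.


vB has grade-1 (vector) and grade-3 (trivector) parts: vB = (v _| B) + (v ^ B).
Vector part <vB>_1:
  e1: -v2*b12 - v3*b13 = -(-1)*(3) - (-4)*(-2) = -5
  e2: v1*b12 - v3*b23 = (-4)*(3) - (-4)*(-4) = -28
  e3: v1*b13 + v2*b23 = (-4)*(-2) + (-1)*(-4) = 12
Trivector part <vB>_3:
  e123: v1*b23 - v2*b13 + v3*b12 = (-4)*(-4) - (-1)*(-2) + (-4)*(3) = 2
vB = -5*e1 - 28*e2 + 12*e3 + 2*e123


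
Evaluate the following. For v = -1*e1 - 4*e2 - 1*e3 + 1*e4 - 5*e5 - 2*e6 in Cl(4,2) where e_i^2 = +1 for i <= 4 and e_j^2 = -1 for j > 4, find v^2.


v^2 = sum of c_i^2 * e_i^2
Positive signature terms (e_i^2 = +1): (-1)^2 + (-4)^2 + (-1)^2 + 1^2 = 19
Negative signature terms (e_j^2 = -1): (-5)^2 + (-2)^2 = 29
v^2 = 19 - 29 = -10


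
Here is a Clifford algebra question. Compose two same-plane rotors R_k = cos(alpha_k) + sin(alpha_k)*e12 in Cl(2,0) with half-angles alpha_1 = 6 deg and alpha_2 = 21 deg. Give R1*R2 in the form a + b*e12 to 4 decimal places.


Same-plane rotors commute and their half-angles add:
R1*R2 = cos(a1 + a2) + sin(a1 + a2)*e12.
a1 + a2 = 6 + 21 = 27 deg
cos(27 deg) = 0.8910
sin(27 deg) = 0.4540
R1*R2 = 0.8910 + 0.4540*e12


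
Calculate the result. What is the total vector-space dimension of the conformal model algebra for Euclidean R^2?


The conformal model of R^2 uses Cl(3,1): the 2 Euclidean generators plus two extra orthogonal generators e+ (e+^2 = +1) and e- (e-^2 = -1), from which the null vectors e0, einf are built.
Number of generators m = 2 + 2 = 4.
dim Cl(p,q) = 2^m = 2^4 = 16


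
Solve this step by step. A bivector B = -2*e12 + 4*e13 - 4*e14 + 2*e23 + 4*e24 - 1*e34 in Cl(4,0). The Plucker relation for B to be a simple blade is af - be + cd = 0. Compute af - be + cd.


Plucker relation: af - be + cd
a*f = (-2)*(-1) = 2
b*e = 4*4 = 16
c*d = (-4)*2 = -8
af - be + cd = 2 - 16 + (-8)
= -22


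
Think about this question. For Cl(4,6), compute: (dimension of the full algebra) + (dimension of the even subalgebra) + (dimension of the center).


n = 4 + 6 = 10
Total dim = 2^10 = 1024
Even subalgebra dim = 2^9 = 512
n is even, so center dim = 1
Sum = 1024 + 512 + 1 = 1537


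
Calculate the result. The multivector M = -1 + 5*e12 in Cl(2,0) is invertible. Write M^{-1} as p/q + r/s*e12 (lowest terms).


M = -1 + 5*e12, where e12^2 = -1.
Since M commutes with its reverse ~M = a - b*e12, M * ~M = a^2 - b^2*e12^2 = a^2 + b^2.
So M^{-1} = ~M / (a^2 + b^2) = (a - b*e12)/(a^2 + b^2).
a^2 + b^2 = 1 + 25 = 26
Scalar part = -1/26 = -1/26
Bivector coeff = -5/26 = -5/26
M^{-1} = -1/26 - 5/26*e12


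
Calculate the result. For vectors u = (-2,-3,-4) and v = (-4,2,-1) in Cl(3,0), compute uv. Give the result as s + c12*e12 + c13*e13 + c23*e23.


In Cl(3,0): e_i^2 = 1, e_ie_j = -e_je_i for i != j.
Scalar part = u . v = (-2)*(-4) + (-3)*2 + (-4)*(-1)
= 8 + (-6) + 4 = 6
e12 coeff = (-2)*2 - (-3)*(-4) = -4 - 12 = -16
e13 coeff = (-2)*(-1) - (-4)*(-4) = 2 - 16 = -14
e23 coeff = (-3)*(-1) - (-4)*2 = 3 - (-8) = 11
uv = 6 - 16*e12 - 14*e13 + 11*e23


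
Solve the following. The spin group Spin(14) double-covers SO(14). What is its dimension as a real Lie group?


Spin(n) double-covers SO(n); both have Lie algebra so(n) of dimension n(n-1)/2.
n = 14
n(n-1) = 14 * 13 = 182
dim Spin(14) = 182/2 = 91


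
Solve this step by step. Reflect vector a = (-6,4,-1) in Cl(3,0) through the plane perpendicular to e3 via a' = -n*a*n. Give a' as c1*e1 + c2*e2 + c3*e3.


Reflection formula: a' = -n*a*n, with n = e3 (unit vector, n^2 = 1).
For reflection through hyperplane perp to e3:
The component along e3 flips sign, others stay.
a = (-6, 4, -1)
a' = (-6, 4, 1)
a' = -6*e1 + 4*e2 + 1*e3


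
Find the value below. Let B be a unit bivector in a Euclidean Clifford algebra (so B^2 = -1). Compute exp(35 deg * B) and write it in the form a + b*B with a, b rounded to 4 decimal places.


For a unit bivector B with B^2 = -1, the exponential series gives
e^(theta*B) = cos(theta) + sin(theta)*B (the GA analogue of Euler's formula).
theta = 35 degrees = 0.610865 rad
cos(35 deg) = 0.8192
sin(35 deg) = 0.5736
exp(theta*B) = 0.8192 + 0.5736*B


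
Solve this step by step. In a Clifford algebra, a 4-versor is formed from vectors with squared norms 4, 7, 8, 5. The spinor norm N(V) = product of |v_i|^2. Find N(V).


Spinor norm N(V) = |v1|^2 * |v2|^2 * ... * |v4|^2
= 4 * 7 * 8 * 5
Running product: 4, 28, 224, 1120
N(V) = 1120


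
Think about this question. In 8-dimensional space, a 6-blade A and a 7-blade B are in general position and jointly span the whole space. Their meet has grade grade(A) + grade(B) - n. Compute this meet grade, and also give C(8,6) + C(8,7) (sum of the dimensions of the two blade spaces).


Meet grade = grade(A) + grade(B) - n
= 6 + 7 - 8 = 5
C(8,6) = 28
C(8,7) = 8
dim_A + dim_B = 28 + 8 = 36


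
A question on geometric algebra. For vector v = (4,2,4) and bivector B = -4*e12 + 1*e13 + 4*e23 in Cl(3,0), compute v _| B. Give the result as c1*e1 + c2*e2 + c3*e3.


Left contraction v _| B = <vB>_1 (grade-1 part of the geometric product vB).
Using e1_|e12 = e2, e2_|e12 = -e1, e1_|e13 = e3, e3_|e13 = -e1, e2_|e23 = e3, e3_|e23 = -e2:
e1 coeff: -v2*b12 - v3*b13 = -(2)*(-4) - (4)*(1) = 4
e2 coeff: v1*b12 - v3*b23 = (4)*(-4) - (4)*(4) = -32
e3 coeff: v1*b13 + v2*b23 = (4)*(1) + (2)*(4) = 12
v _| B = 4*e1 - 32*e2 + 12*e3


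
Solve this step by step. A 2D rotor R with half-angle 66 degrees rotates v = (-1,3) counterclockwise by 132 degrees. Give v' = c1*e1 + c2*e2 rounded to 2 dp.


Rotor R = cos(66deg) - sin(66deg)*e12
Rotation angle theta = 2 * 66 = 132 degrees
v' = R*v*~R rotates v by theta.
cos(132deg) = -0.6691, sin(132deg) = 0.7431
v'_1 = -1*cos(132deg) - 3*sin(132deg)
= -1*(-0.6691) - 3*0.7431
= -1.56
v'_2 = -1*sin(132deg) + 3*cos(132deg)
= -1*0.7431 + 3*(-0.6691)
= -2.75
v' = -1.56*e1 - 2.75*e2


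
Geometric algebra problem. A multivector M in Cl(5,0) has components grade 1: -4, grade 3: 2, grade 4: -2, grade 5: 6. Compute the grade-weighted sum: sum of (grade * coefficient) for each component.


Grade-weighted sum = sum of grade_k * coefficient_k
1*(-4) = -4
3*2 = 6
4*(-2) = -8
5*6 = 30
Total = -4 + 6 + (-8) + 30 = 24


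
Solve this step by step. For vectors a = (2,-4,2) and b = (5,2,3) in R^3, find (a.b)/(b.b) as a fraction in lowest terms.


Projection coefficient = (a . b) / (b . b)
a . b = 2*5 + (-4)*2 + 2*3
= 10 + (-8) + 6 = 8
b . b = 5^2 + 2^2 + 3^2
= 25 + 4 + 9 = 38
Coefficient = 8/38
In lowest terms: 4/19


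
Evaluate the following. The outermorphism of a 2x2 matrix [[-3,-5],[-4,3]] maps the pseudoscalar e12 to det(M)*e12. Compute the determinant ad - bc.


The outermorphism of a linear map f sends e1^e2 to f(e1)^f(e2).
f(e1) = -3*e1 - 4*e2
f(e2) = -5*e1 + 3*e2
f(e1) ^ f(e2) = (-3*e1 - 4*e2) ^ (-5*e1 + 3*e2)
= (-3)*3*e12 + (-4)*(-5)*e21
= (-9 - 20)*e12
= -29*e12
Coefficient = -29


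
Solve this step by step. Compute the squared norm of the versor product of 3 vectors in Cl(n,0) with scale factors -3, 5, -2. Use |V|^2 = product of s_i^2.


Each vector v_i has |v_i|^2 = s_i^2
Squared scales: (-3)^2 = 9, 5^2 = 25, (-2)^2 = 4
|V|^2 = 9 * 25 * 4
= 900


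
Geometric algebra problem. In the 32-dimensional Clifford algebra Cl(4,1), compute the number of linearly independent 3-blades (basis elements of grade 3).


Number of grade-k basis blades in Cl(p,q) with n = p + q is C(n, k).
n = 4 + 1 = 5
C(5, 3) = 5! / (3! * 2!)
= 120 / (6 * 2)
= 10


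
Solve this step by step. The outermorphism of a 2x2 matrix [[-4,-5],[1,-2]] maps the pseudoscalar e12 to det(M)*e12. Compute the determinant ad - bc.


The outermorphism of a linear map f sends e1^e2 to f(e1)^f(e2).
f(e1) = -4*e1 + 1*e2
f(e2) = -5*e1 - 2*e2
f(e1) ^ f(e2) = (-4*e1 + 1*e2) ^ (-5*e1 - 2*e2)
= (-4)*(-2)*e12 + 1*(-5)*e21
= (8 - (-5))*e12
= 13*e12
Coefficient = 13


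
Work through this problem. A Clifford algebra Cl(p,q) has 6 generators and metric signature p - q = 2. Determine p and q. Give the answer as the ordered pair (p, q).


We need p + q = 6 and p - q = 2.
Adding: 2p = 6 + 2 = 8, so p = 4.
Then q = 6 - 4 = 2.
(p, q) = (4, 2)


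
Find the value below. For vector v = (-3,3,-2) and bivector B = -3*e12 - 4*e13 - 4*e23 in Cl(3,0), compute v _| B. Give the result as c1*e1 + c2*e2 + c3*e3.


Left contraction v _| B = <vB>_1 (grade-1 part of the geometric product vB).
Using e1_|e12 = e2, e2_|e12 = -e1, e1_|e13 = e3, e3_|e13 = -e1, e2_|e23 = e3, e3_|e23 = -e2:
e1 coeff: -v2*b12 - v3*b13 = -(3)*(-3) - (-2)*(-4) = 1
e2 coeff: v1*b12 - v3*b23 = (-3)*(-3) - (-2)*(-4) = 1
e3 coeff: v1*b13 + v2*b23 = (-3)*(-4) + (3)*(-4) = 0
v _| B = 1*e1 + 1*e2 + 0*e3


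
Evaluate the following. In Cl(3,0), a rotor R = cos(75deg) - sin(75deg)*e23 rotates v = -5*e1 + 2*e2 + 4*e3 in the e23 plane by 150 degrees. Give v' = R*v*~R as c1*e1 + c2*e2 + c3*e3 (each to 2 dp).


Rotor R = cos(75deg) - sin(75deg)*e23
Rotation angle theta = 2 * 75 = 150 degrees in the e23 plane (e2 -> e3).
The component perpendicular to the plane (e1) is invariant: v'_1 = v1 = -5.00
cos(150deg) = -0.8660, sin(150deg) = 0.5000
v'_2 = v2*cos(theta) - v3*sin(theta) = 2*(-0.8660) - 4*0.5000 = -3.73
v'_3 = v2*sin(theta) + v3*cos(theta) = 2*0.5000 + 4*(-0.8660) = -2.46
v' = -5.00*e1 - 3.73*e2 - 2.46*e3


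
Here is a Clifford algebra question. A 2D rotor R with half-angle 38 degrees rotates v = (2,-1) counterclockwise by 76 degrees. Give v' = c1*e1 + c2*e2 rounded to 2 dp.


Rotor R = cos(38deg) - sin(38deg)*e12
Rotation angle theta = 2 * 38 = 76 degrees
v' = R*v*~R rotates v by theta.
cos(76deg) = 0.2419, sin(76deg) = 0.9703
v'_1 = 2*cos(76deg) - (-1)*sin(76deg)
= 2*0.2419 - (-1)*0.9703
= 1.45
v'_2 = 2*sin(76deg) + (-1)*cos(76deg)
= 2*0.9703 + (-1)*0.2419
= 1.70
v' = 1.45*e1 + 1.70*e2


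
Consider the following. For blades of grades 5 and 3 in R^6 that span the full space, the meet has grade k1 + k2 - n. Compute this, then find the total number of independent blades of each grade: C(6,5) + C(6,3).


Meet grade = grade(A) + grade(B) - n
= 5 + 3 - 6 = 2
C(6,5) = 6
C(6,3) = 20
dim_A + dim_B = 6 + 20 = 26


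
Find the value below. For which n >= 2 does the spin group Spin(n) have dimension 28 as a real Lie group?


dim Spin(n) = dim so(n) = n(n-1)/2.
Solve n(n-1)/2 = 28, i.e. n^2 - n - 56 = 0.
Discriminant = 1 + 8*28 = 225
n = (1 + sqrt(225))/2 = (1 + 15)/2 = 8


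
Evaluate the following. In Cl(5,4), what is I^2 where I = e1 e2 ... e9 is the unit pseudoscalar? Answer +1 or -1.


The pseudoscalar I = e1...e_n (product of all n generators) of Cl(p,q) satisfies I^2 = (-1)^(q + n(n-1)/2).
p = 5, q = 4, n = p + q = 9
n(n-1)/2 = 9 * 8 / 2 = 36
Exponent = q + n(n-1)/2 = 4 + 36 = 40
I^2 = (-1)^40 = +1


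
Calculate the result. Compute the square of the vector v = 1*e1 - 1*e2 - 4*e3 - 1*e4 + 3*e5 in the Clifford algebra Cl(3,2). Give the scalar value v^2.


v^2 = sum of c_i^2 * e_i^2
Positive signature terms (e_i^2 = +1): 1^2 + (-1)^2 + (-4)^2 = 18
Negative signature terms (e_j^2 = -1): (-1)^2 + 3^2 = 10
v^2 = 18 - 10 = 8


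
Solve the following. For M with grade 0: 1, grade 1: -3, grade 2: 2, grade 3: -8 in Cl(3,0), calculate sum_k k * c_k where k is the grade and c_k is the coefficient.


Grade-weighted sum = sum of grade_k * coefficient_k
0*1 = 0
1*(-3) = -3
2*2 = 4
3*(-8) = -24
Total = 0 + (-3) + 4 + (-24) = -23


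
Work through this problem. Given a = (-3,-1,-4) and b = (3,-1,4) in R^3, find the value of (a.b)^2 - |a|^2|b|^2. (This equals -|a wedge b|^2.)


a . b = (-3)*3 + (-1)*(-1) + (-4)*4
= -9 + 1 + (-16) = -24
|a|^2 = (-3)^2 + (-1)^2 + (-4)^2 = 26
|b|^2 = 3^2 + (-1)^2 + 4^2 = 26
(a.b)^2 = (-24)^2 = 576
|a|^2 * |b|^2 = 26 * 26 = 676
Result = 576 - 676 = -100


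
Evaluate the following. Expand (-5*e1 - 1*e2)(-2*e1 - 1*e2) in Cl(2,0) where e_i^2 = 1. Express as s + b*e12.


Expand: (-5*e1 - 1*e2)(-2*e1 - 1*e2)
= (-5)*(-2)*e1e1 + (-5)*(-1)*e1e2 + (-1)*(-2)*e2e1 + (-1)*(-1)*e2e2
Using e1^2 = e2^2 = 1, e2e1 = -e1e2:
Scalar part s = (-5)*(-2) + (-1)*(-1) = 10 + 1 = 11
Bivector part b = (-5)*(-1) - (-1)*(-2) = 5 - 2 = 3
uv = 11 + 3*e12


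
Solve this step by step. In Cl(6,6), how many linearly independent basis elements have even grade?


Even subalgebra dimension = 2^(n-1)
n = 6 + 6 = 12
2^(12 - 1) = 2^11 = 2048
Verification: sum of C(12,k) for even k = 1 + 66 + 495 + 924 + 495 + 66 + 1 = 2048
Result = 2048


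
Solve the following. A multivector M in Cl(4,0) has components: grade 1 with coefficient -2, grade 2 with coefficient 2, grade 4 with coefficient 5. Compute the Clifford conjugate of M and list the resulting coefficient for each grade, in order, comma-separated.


Clifford conjugate sign for grade k: (-1)^(k(k+1)/2)
Grade 1: (-1)^(1*2/2) = (-1)^1 = -1, coeff -2 -> 2
Grade 2: (-1)^(2*3/2) = (-1)^3 = -1, coeff 2 -> -2
Grade 4: (-1)^(4*5/2) = (-1)^10 = 1, coeff 5 -> 5
Conjugated coefficients: 2, -2, 5


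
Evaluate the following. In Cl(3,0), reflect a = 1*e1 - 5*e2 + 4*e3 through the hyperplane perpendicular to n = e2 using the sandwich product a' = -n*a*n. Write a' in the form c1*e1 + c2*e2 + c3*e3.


Reflection formula: a' = -n*a*n, with n = e2 (unit vector, n^2 = 1).
For reflection through hyperplane perp to e2:
The component along e2 flips sign, others stay.
a = (1, -5, 4)
a' = (1, 5, 4)
a' = 1*e1 + 5*e2 + 4*e3


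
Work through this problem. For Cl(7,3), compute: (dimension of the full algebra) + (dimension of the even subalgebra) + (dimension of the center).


n = 7 + 3 = 10
Total dim = 2^10 = 1024
Even subalgebra dim = 2^9 = 512
n is even, so center dim = 1
Sum = 1024 + 512 + 1 = 1537


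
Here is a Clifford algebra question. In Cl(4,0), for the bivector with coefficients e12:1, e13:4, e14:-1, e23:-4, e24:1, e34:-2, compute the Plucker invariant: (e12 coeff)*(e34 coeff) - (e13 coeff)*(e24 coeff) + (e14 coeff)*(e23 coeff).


Plucker relation: af - be + cd
a*f = 1*(-2) = -2
b*e = 4*1 = 4
c*d = (-1)*(-4) = 4
af - be + cd = -2 - 4 + 4
= -2


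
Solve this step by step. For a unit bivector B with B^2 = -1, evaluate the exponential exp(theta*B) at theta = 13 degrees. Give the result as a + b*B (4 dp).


For a unit bivector B with B^2 = -1, the exponential series gives
e^(theta*B) = cos(theta) + sin(theta)*B (the GA analogue of Euler's formula).
theta = 13 degrees = 0.226893 rad
cos(13 deg) = 0.9744
sin(13 deg) = 0.2250
exp(theta*B) = 0.9744 + 0.2250*B


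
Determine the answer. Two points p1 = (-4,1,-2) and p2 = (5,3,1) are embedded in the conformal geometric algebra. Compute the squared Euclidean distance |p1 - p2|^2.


p1 - p2 = (-9, -2, -3)
|p1 - p2|^2 = (-9)^2 + (-2)^2 + (-3)^2
= 81 + 4 + 9
= 94


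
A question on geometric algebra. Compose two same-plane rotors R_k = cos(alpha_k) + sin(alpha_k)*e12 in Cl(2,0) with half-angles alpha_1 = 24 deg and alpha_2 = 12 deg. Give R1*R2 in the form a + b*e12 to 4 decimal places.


Same-plane rotors commute and their half-angles add:
R1*R2 = cos(a1 + a2) + sin(a1 + a2)*e12.
a1 + a2 = 24 + 12 = 36 deg
cos(36 deg) = 0.8090
sin(36 deg) = 0.5878
R1*R2 = 0.8090 + 0.5878*e12


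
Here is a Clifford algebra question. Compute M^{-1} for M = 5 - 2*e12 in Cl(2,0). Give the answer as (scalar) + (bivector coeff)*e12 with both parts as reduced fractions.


M = 5 - 2*e12, where e12^2 = -1.
Since M commutes with its reverse ~M = a - b*e12, M * ~M = a^2 - b^2*e12^2 = a^2 + b^2.
So M^{-1} = ~M / (a^2 + b^2) = (a - b*e12)/(a^2 + b^2).
a^2 + b^2 = 25 + 4 = 29
Scalar part = 5/29 = 5/29
Bivector coeff = 2/29 = 2/29
M^{-1} = 5/29 + 2/29*e12


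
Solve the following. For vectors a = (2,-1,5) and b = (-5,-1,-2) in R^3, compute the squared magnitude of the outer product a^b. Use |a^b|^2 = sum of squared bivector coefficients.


a wedge b = (a1*b2 - a2*b1)*e12 + (a1*b3 - a3*b1)*e13 + (a2*b3 - a3*b2)*e23
e12 coeff: 2*(-1) - (-1)*(-5) = -2 - 5 = -7
e13 coeff: 2*(-2) - 5*(-5) = -4 - (-25) = 21
e23 coeff: (-1)*(-2) - 5*(-1) = 2 - (-5) = 7
|a wedge b|^2 = (-7)^2 + 21^2 + 7^2
= 49 + 441 + 49
= 539


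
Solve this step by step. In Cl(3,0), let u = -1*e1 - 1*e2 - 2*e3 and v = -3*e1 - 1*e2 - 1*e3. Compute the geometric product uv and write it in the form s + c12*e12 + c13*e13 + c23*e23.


In Cl(3,0): e_i^2 = 1, e_ie_j = -e_je_i for i != j.
Scalar part = u . v = (-1)*(-3) + (-1)*(-1) + (-2)*(-1)
= 3 + 1 + 2 = 6
e12 coeff = (-1)*(-1) - (-1)*(-3) = 1 - 3 = -2
e13 coeff = (-1)*(-1) - (-2)*(-3) = 1 - 6 = -5
e23 coeff = (-1)*(-1) - (-2)*(-1) = 1 - 2 = -1
uv = 6 - 2*e12 - 5*e13 - 1*e23


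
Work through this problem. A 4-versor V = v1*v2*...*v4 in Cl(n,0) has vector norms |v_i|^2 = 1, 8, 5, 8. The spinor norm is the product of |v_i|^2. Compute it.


Spinor norm N(V) = |v1|^2 * |v2|^2 * ... * |v4|^2
= 1 * 8 * 5 * 8
Running product: 1, 8, 40, 320
N(V) = 320


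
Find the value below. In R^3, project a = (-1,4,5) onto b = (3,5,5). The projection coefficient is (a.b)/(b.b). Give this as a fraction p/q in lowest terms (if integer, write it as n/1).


Projection coefficient = (a . b) / (b . b)
a . b = (-1)*3 + 4*5 + 5*5
= -3 + 20 + 25 = 42
b . b = 3^2 + 5^2 + 5^2
= 9 + 25 + 25 = 59
Coefficient = 42/59
In lowest terms: 42/59


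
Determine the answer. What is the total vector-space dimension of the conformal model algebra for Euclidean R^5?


The conformal model of R^5 uses Cl(6,1): the 5 Euclidean generators plus two extra orthogonal generators e+ (e+^2 = +1) and e- (e-^2 = -1), from which the null vectors e0, einf are built.
Number of generators m = 5 + 2 = 7.
dim Cl(p,q) = 2^m = 2^7 = 128


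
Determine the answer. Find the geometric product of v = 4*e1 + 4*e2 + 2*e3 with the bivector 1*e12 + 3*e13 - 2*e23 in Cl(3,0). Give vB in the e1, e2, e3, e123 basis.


vB has grade-1 (vector) and grade-3 (trivector) parts: vB = (v _| B) + (v ^ B).
Vector part <vB>_1:
  e1: -v2*b12 - v3*b13 = -(4)*(1) - (2)*(3) = -10
  e2: v1*b12 - v3*b23 = (4)*(1) - (2)*(-2) = 8
  e3: v1*b13 + v2*b23 = (4)*(3) + (4)*(-2) = 4
Trivector part <vB>_3:
  e123: v1*b23 - v2*b13 + v3*b12 = (4)*(-2) - (4)*(3) + (2)*(1) = -18
vB = -10*e1 + 8*e2 + 4*e3 - 18*e123


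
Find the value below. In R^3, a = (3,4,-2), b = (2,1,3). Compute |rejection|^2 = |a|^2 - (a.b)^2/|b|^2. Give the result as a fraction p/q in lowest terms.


|a|^2 = 3^2 + 4^2 + (-2)^2 = 29
|b|^2 = 2^2 + 1^2 + 3^2 = 14
a . b = 3*2 + 4*1 + (-2)*3 = 4
(a.b)^2 = 4^2 = 16
|rej|^2 = 29 - 16/14
= (406 - 16)/14
= 390/14
In lowest terms: 195/7


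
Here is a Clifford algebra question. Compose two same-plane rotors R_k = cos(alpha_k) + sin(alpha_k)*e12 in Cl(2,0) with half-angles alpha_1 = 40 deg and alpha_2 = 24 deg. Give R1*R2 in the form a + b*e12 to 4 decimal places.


Same-plane rotors commute and their half-angles add:
R1*R2 = cos(a1 + a2) + sin(a1 + a2)*e12.
a1 + a2 = 40 + 24 = 64 deg
cos(64 deg) = 0.4384
sin(64 deg) = 0.8988
R1*R2 = 0.4384 + 0.8988*e12


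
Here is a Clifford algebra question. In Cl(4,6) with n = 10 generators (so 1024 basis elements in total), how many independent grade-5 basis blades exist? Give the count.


Number of grade-k basis blades in Cl(p,q) with n = p + q is C(n, k).
n = 4 + 6 = 10
C(10, 5) = 10! / (5! * 5!)
= 3628800 / (120 * 120)
= 252


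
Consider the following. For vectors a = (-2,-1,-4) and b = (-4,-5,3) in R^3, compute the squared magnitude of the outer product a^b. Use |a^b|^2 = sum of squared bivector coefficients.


a wedge b = (a1*b2 - a2*b1)*e12 + (a1*b3 - a3*b1)*e13 + (a2*b3 - a3*b2)*e23
e12 coeff: (-2)*(-5) - (-1)*(-4) = 10 - 4 = 6
e13 coeff: (-2)*3 - (-4)*(-4) = -6 - 16 = -22
e23 coeff: (-1)*3 - (-4)*(-5) = -3 - 20 = -23
|a wedge b|^2 = 6^2 + (-22)^2 + (-23)^2
= 36 + 484 + 529
= 1049


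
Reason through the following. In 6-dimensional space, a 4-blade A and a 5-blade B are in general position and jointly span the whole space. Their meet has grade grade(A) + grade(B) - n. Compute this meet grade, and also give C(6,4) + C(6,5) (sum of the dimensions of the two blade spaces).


Meet grade = grade(A) + grade(B) - n
= 4 + 5 - 6 = 3
C(6,4) = 15
C(6,5) = 6
dim_A + dim_B = 15 + 6 = 21


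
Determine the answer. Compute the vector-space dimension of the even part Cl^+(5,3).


Even subalgebra dimension = 2^(n-1)
n = 5 + 3 = 8
2^(8 - 1) = 2^7 = 128
Verification: sum of C(8,k) for even k = 1 + 28 + 70 + 28 + 1 = 128
Result = 128


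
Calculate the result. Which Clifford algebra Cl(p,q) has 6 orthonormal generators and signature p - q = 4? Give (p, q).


We need p + q = 6 and p - q = 4.
Adding: 2p = 6 + 4 = 10, so p = 5.
Then q = 6 - 5 = 1.
(p, q) = (5, 1)


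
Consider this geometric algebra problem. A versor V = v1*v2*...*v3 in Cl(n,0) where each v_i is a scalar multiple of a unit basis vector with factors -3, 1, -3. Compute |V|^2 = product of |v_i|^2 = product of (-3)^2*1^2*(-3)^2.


Each vector v_i has |v_i|^2 = s_i^2
Squared scales: (-3)^2 = 9, 1^2 = 1, (-3)^2 = 9
|V|^2 = 9 * 1 * 9
= 81


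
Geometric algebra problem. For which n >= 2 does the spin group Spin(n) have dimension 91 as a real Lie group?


dim Spin(n) = dim so(n) = n(n-1)/2.
Solve n(n-1)/2 = 91, i.e. n^2 - n - 182 = 0.
Discriminant = 1 + 8*91 = 729
n = (1 + sqrt(729))/2 = (1 + 27)/2 = 14


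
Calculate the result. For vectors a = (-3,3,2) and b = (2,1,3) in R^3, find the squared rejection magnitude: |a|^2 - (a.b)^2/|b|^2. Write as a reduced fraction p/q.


|a|^2 = (-3)^2 + 3^2 + 2^2 = 22
|b|^2 = 2^2 + 1^2 + 3^2 = 14
a . b = (-3)*2 + 3*1 + 2*3 = 3
(a.b)^2 = 3^2 = 9
|rej|^2 = 22 - 9/14
= (308 - 9)/14
= 299/14
In lowest terms: 299/14


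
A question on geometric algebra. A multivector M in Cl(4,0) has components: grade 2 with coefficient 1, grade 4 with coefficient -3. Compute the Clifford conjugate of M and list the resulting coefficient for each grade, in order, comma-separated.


Clifford conjugate sign for grade k: (-1)^(k(k+1)/2)
Grade 2: (-1)^(2*3/2) = (-1)^3 = -1, coeff 1 -> -1
Grade 4: (-1)^(4*5/2) = (-1)^10 = 1, coeff -3 -> -3
Conjugated coefficients: -1, -3


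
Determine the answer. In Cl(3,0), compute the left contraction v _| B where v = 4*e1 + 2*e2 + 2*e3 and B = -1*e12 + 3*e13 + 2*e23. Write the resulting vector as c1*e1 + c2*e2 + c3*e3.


Left contraction v _| B = <vB>_1 (grade-1 part of the geometric product vB).
Using e1_|e12 = e2, e2_|e12 = -e1, e1_|e13 = e3, e3_|e13 = -e1, e2_|e23 = e3, e3_|e23 = -e2:
e1 coeff: -v2*b12 - v3*b13 = -(2)*(-1) - (2)*(3) = -4
e2 coeff: v1*b12 - v3*b23 = (4)*(-1) - (2)*(2) = -8
e3 coeff: v1*b13 + v2*b23 = (4)*(3) + (2)*(2) = 16
v _| B = -4*e1 - 8*e2 + 16*e3


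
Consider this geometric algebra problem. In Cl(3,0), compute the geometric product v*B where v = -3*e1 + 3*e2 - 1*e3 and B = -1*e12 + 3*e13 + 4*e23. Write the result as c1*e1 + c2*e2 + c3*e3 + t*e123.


vB has grade-1 (vector) and grade-3 (trivector) parts: vB = (v _| B) + (v ^ B).
Vector part <vB>_1:
  e1: -v2*b12 - v3*b13 = -(3)*(-1) - (-1)*(3) = 6
  e2: v1*b12 - v3*b23 = (-3)*(-1) - (-1)*(4) = 7
  e3: v1*b13 + v2*b23 = (-3)*(3) + (3)*(4) = 3
Trivector part <vB>_3:
  e123: v1*b23 - v2*b13 + v3*b12 = (-3)*(4) - (3)*(3) + (-1)*(-1) = -20
vB = 6*e1 + 7*e2 + 3*e3 - 20*e123


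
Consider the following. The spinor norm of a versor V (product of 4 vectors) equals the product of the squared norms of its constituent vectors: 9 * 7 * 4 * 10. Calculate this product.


Spinor norm N(V) = |v1|^2 * |v2|^2 * ... * |v4|^2
= 9 * 7 * 4 * 10
Running product: 9, 63, 252, 2520
N(V) = 2520


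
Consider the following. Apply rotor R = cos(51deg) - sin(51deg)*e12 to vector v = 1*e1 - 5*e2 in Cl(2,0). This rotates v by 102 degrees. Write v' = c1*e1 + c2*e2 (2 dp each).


Rotor R = cos(51deg) - sin(51deg)*e12
Rotation angle theta = 2 * 51 = 102 degrees
v' = R*v*~R rotates v by theta.
cos(102deg) = -0.2079, sin(102deg) = 0.9781
v'_1 = 1*cos(102deg) - (-5)*sin(102deg)
= 1*(-0.2079) - (-5)*0.9781
= 4.68
v'_2 = 1*sin(102deg) + (-5)*cos(102deg)
= 1*0.9781 + (-5)*(-0.2079)
= 2.02
v' = 4.68*e1 + 2.02*e2


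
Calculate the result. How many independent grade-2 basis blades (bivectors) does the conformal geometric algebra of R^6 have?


The conformal model of R^6 uses Cl(7,1) with m = 6 + 2 = 8 generators.
Number of grade-2 blades = C(m, 2) = C(8, 2)
= 8*7/2 = 28


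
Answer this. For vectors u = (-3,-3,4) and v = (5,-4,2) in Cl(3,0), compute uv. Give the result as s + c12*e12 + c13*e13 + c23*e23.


In Cl(3,0): e_i^2 = 1, e_ie_j = -e_je_i for i != j.
Scalar part = u . v = (-3)*5 + (-3)*(-4) + 4*2
= -15 + 12 + 8 = 5
e12 coeff = (-3)*(-4) - (-3)*5 = 12 - (-15) = 27
e13 coeff = (-3)*2 - 4*5 = -6 - 20 = -26
e23 coeff = (-3)*2 - 4*(-4) = -6 - (-16) = 10
uv = 5 + 27*e12 - 26*e13 + 10*e23


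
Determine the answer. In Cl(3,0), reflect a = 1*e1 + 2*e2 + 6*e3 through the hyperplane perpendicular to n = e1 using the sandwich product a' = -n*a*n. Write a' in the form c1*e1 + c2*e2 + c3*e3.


Reflection formula: a' = -n*a*n, with n = e1 (unit vector, n^2 = 1).
For reflection through hyperplane perp to e1:
The component along e1 flips sign, others stay.
a = (1, 2, 6)
a' = (-1, 2, 6)
a' = -1*e1 + 2*e2 + 6*e3


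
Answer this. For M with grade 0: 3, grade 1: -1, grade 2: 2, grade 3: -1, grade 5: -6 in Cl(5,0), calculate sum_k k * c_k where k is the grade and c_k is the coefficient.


Grade-weighted sum = sum of grade_k * coefficient_k
0*3 = 0
1*(-1) = -1
2*2 = 4
3*(-1) = -3
5*(-6) = -30
Total = 0 + (-1) + 4 + (-3) + (-30) = -30


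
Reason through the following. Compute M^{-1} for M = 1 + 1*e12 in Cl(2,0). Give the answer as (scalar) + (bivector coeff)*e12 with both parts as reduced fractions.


M = 1 + 1*e12, where e12^2 = -1.
Since M commutes with its reverse ~M = a - b*e12, M * ~M = a^2 - b^2*e12^2 = a^2 + b^2.
So M^{-1} = ~M / (a^2 + b^2) = (a - b*e12)/(a^2 + b^2).
a^2 + b^2 = 1 + 1 = 2
Scalar part = 1/2 = 1/2
Bivector coeff = -1/2 = -1/2
M^{-1} = 1/2 - 1/2*e12


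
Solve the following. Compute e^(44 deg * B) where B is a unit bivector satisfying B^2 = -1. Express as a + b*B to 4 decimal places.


For a unit bivector B with B^2 = -1, the exponential series gives
e^(theta*B) = cos(theta) + sin(theta)*B (the GA analogue of Euler's formula).
theta = 44 degrees = 0.767945 rad
cos(44 deg) = 0.7193
sin(44 deg) = 0.6947
exp(theta*B) = 0.7193 + 0.6947*B


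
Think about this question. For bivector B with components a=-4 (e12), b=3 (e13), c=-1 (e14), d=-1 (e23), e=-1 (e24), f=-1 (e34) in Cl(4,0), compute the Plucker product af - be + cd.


Plucker relation: af - be + cd
a*f = (-4)*(-1) = 4
b*e = 3*(-1) = -3
c*d = (-1)*(-1) = 1
af - be + cd = 4 - (-3) + 1
= 8


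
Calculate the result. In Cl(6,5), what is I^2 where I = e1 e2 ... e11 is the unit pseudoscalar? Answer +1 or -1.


The pseudoscalar I = e1...e_n (product of all n generators) of Cl(p,q) satisfies I^2 = (-1)^(q + n(n-1)/2).
p = 6, q = 5, n = p + q = 11
n(n-1)/2 = 11 * 10 / 2 = 55
Exponent = q + n(n-1)/2 = 5 + 55 = 60
I^2 = (-1)^60 = +1


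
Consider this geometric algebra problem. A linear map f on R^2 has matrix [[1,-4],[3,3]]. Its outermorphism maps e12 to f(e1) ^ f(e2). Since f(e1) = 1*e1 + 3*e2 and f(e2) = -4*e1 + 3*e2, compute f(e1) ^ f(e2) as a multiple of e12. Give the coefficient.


The outermorphism of a linear map f sends e1^e2 to f(e1)^f(e2).
f(e1) = 1*e1 + 3*e2
f(e2) = -4*e1 + 3*e2
f(e1) ^ f(e2) = (1*e1 + 3*e2) ^ (-4*e1 + 3*e2)
= 1*3*e12 + 3*(-4)*e21
= (3 - (-12))*e12
= 15*e12
Coefficient = 15


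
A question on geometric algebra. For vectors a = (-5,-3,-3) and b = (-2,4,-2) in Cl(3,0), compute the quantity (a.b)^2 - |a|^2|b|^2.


a . b = (-5)*(-2) + (-3)*4 + (-3)*(-2)
= 10 + (-12) + 6 = 4
|a|^2 = (-5)^2 + (-3)^2 + (-3)^2 = 43
|b|^2 = (-2)^2 + 4^2 + (-2)^2 = 24
(a.b)^2 = 4^2 = 16
|a|^2 * |b|^2 = 43 * 24 = 1032
Result = 16 - 1032 = -1016


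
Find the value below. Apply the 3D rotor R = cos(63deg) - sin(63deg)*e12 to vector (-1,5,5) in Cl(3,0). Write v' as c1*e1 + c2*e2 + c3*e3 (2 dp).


Rotor R = cos(63deg) - sin(63deg)*e12
Rotation angle theta = 2 * 63 = 126 degrees in the e12 plane (e1 -> e2).
The component perpendicular to the plane (e3) is invariant: v'_3 = v3 = 5.00
cos(126deg) = -0.5878, sin(126deg) = 0.8090
v'_1 = v1*cos(theta) - v2*sin(theta) = -1*(-0.5878) - 5*0.8090 = -3.46
v'_2 = v1*sin(theta) + v2*cos(theta) = -1*0.8090 + 5*(-0.5878) = -3.75
v' = -3.46*e1 - 3.75*e2 + 5.00*e3


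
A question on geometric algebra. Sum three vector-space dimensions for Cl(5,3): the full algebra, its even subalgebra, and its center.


n = 5 + 3 = 8
Total dim = 2^8 = 256
Even subalgebra dim = 2^7 = 128
n is even, so center dim = 1
Sum = 256 + 128 + 1 = 385


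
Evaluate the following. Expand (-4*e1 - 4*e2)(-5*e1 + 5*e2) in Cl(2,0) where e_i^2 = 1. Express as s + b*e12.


Expand: (-4*e1 - 4*e2)(-5*e1 + 5*e2)
= (-4)*(-5)*e1e1 + (-4)*5*e1e2 + (-4)*(-5)*e2e1 + (-4)*5*e2e2
Using e1^2 = e2^2 = 1, e2e1 = -e1e2:
Scalar part s = (-4)*(-5) + (-4)*5 = 20 + (-20) = 0
Bivector part b = (-4)*5 - (-4)*(-5) = -20 - 20 = -40
uv = 0 - 40*e12


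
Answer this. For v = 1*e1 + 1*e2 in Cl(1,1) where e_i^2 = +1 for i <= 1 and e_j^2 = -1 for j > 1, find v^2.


v^2 = sum of c_i^2 * e_i^2
Positive signature terms (e_i^2 = +1): 1^2 = 1
Negative signature terms (e_j^2 = -1): 1^2 = 1
v^2 = 1 - 1 = 0


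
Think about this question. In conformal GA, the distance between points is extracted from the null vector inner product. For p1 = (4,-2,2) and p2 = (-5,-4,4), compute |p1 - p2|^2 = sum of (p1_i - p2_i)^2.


p1 - p2 = (9, 2, -2)
|p1 - p2|^2 = 9^2 + 2^2 + (-2)^2
= 81 + 4 + 4
= 89


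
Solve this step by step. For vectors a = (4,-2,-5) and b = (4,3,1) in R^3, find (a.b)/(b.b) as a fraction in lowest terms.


Projection coefficient = (a . b) / (b . b)
a . b = 4*4 + (-2)*3 + (-5)*1
= 16 + (-6) + (-5) = 5
b . b = 4^2 + 3^2 + 1^2
= 16 + 9 + 1 = 26
Coefficient = 5/26
In lowest terms: 5/26


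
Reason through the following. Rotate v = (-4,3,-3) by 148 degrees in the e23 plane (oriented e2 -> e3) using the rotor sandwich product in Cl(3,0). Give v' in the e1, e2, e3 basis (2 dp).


Rotor R = cos(74deg) - sin(74deg)*e23
Rotation angle theta = 2 * 74 = 148 degrees in the e23 plane (e2 -> e3).
The component perpendicular to the plane (e1) is invariant: v'_1 = v1 = -4.00
cos(148deg) = -0.8480, sin(148deg) = 0.5299
v'_2 = v2*cos(theta) - v3*sin(theta) = 3*(-0.8480) - (-3)*0.5299 = -0.95
v'_3 = v2*sin(theta) + v3*cos(theta) = 3*0.5299 + (-3)*(-0.8480) = 4.13
v' = -4.00*e1 - 0.95*e2 + 4.13*e3


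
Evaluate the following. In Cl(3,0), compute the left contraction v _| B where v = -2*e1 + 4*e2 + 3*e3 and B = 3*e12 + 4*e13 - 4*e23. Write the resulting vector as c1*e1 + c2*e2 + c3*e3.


Left contraction v _| B = <vB>_1 (grade-1 part of the geometric product vB).
Using e1_|e12 = e2, e2_|e12 = -e1, e1_|e13 = e3, e3_|e13 = -e1, e2_|e23 = e3, e3_|e23 = -e2:
e1 coeff: -v2*b12 - v3*b13 = -(4)*(3) - (3)*(4) = -24
e2 coeff: v1*b12 - v3*b23 = (-2)*(3) - (3)*(-4) = 6
e3 coeff: v1*b13 + v2*b23 = (-2)*(4) + (4)*(-4) = -24
v _| B = -24*e1 + 6*e2 - 24*e3


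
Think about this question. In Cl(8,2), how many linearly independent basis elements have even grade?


Even subalgebra dimension = 2^(n-1)
n = 8 + 2 = 10
2^(10 - 1) = 2^9 = 512
Verification: sum of C(10,k) for even k = 1 + 45 + 210 + 210 + 45 + 1 = 512
Result = 512


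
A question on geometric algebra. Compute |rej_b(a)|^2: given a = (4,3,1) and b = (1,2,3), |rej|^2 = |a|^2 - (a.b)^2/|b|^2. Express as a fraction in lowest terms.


|a|^2 = 4^2 + 3^2 + 1^2 = 26
|b|^2 = 1^2 + 2^2 + 3^2 = 14
a . b = 4*1 + 3*2 + 1*3 = 13
(a.b)^2 = 13^2 = 169
|rej|^2 = 26 - 169/14
= (364 - 169)/14
= 195/14
In lowest terms: 195/14


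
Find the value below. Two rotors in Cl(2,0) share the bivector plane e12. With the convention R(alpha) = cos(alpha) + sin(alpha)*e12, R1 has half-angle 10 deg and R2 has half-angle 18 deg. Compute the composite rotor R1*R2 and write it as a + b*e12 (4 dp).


Same-plane rotors commute and their half-angles add:
R1*R2 = cos(a1 + a2) + sin(a1 + a2)*e12.
a1 + a2 = 10 + 18 = 28 deg
cos(28 deg) = 0.8829
sin(28 deg) = 0.4695
R1*R2 = 0.8829 + 0.4695*e12


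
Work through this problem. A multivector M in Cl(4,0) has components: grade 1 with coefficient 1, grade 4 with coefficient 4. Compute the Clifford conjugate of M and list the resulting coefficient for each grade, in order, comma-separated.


Clifford conjugate sign for grade k: (-1)^(k(k+1)/2)
Grade 1: (-1)^(1*2/2) = (-1)^1 = -1, coeff 1 -> -1
Grade 4: (-1)^(4*5/2) = (-1)^10 = 1, coeff 4 -> 4
Conjugated coefficients: -1, 4


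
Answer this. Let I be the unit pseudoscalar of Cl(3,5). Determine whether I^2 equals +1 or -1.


The pseudoscalar I = e1...e_n (product of all n generators) of Cl(p,q) satisfies I^2 = (-1)^(q + n(n-1)/2).
p = 3, q = 5, n = p + q = 8
n(n-1)/2 = 8 * 7 / 2 = 28
Exponent = q + n(n-1)/2 = 5 + 28 = 33
I^2 = (-1)^33 = -1


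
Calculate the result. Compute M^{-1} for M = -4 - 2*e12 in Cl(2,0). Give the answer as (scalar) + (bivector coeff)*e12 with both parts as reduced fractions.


M = -4 - 2*e12, where e12^2 = -1.
Since M commutes with its reverse ~M = a - b*e12, M * ~M = a^2 - b^2*e12^2 = a^2 + b^2.
So M^{-1} = ~M / (a^2 + b^2) = (a - b*e12)/(a^2 + b^2).
a^2 + b^2 = 16 + 4 = 20
Scalar part = -4/20 = -1/5
Bivector coeff = 2/20 = 1/10
M^{-1} = -1/5 + 1/10*e12


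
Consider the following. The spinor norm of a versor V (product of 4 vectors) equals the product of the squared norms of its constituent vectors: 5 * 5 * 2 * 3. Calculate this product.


Spinor norm N(V) = |v1|^2 * |v2|^2 * ... * |v4|^2
= 5 * 5 * 2 * 3
Running product: 5, 25, 50, 150
N(V) = 150


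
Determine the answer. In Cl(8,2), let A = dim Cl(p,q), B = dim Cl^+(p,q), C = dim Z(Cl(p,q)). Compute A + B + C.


n = 8 + 2 = 10
Total dim = 2^10 = 1024
Even subalgebra dim = 2^9 = 512
n is even, so center dim = 1
Sum = 1024 + 512 + 1 = 1537


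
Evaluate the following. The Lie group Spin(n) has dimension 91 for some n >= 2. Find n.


dim Spin(n) = dim so(n) = n(n-1)/2.
Solve n(n-1)/2 = 91, i.e. n^2 - n - 182 = 0.
Discriminant = 1 + 8*91 = 729
n = (1 + sqrt(729))/2 = (1 + 27)/2 = 14


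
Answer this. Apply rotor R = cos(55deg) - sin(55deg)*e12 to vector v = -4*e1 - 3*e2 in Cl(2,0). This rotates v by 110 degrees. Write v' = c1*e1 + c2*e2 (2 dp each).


Rotor R = cos(55deg) - sin(55deg)*e12
Rotation angle theta = 2 * 55 = 110 degrees
v' = R*v*~R rotates v by theta.
cos(110deg) = -0.3420, sin(110deg) = 0.9397
v'_1 = -4*cos(110deg) - (-3)*sin(110deg)
= -4*(-0.3420) - (-3)*0.9397
= 4.19
v'_2 = -4*sin(110deg) + (-3)*cos(110deg)
= -4*0.9397 + (-3)*(-0.3420)
= -2.73
v' = 4.19*e1 - 2.73*e2


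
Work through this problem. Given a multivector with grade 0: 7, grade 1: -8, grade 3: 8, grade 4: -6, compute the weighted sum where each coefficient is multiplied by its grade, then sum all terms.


Grade-weighted sum = sum of grade_k * coefficient_k
0*7 = 0
1*(-8) = -8
3*8 = 24
4*(-6) = -24
Total = 0 + (-8) + 24 + (-24) = -8


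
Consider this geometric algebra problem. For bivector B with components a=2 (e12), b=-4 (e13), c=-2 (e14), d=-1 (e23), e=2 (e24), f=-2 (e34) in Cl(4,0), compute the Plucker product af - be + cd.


Plucker relation: af - be + cd
a*f = 2*(-2) = -4
b*e = (-4)*2 = -8
c*d = (-2)*(-1) = 2
af - be + cd = -4 - (-8) + 2
= 6


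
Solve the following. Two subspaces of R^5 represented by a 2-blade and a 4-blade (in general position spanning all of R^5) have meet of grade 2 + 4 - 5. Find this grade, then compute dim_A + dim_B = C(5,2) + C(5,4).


Meet grade = grade(A) + grade(B) - n
= 2 + 4 - 5 = 1
C(5,2) = 10
C(5,4) = 5
dim_A + dim_B = 10 + 5 = 15
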